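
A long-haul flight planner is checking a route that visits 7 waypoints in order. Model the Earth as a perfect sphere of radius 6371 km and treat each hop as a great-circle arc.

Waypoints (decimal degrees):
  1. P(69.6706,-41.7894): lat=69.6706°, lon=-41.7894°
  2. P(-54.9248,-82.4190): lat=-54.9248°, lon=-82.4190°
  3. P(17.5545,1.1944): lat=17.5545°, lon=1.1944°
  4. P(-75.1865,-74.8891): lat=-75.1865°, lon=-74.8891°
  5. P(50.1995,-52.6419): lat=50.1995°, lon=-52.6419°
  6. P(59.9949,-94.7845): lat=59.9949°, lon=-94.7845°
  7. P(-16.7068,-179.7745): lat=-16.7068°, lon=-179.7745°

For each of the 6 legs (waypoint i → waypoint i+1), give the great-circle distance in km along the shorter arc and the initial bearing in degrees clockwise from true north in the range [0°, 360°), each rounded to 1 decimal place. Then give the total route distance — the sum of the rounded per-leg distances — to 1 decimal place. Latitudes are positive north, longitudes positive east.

Leg 1: φ1=1.2159814, φ2=-0.9586186, Δφ=-2.1746000, Δλ=-0.7091203 rad; a=sin²(Δφ/2)+cosφ1·cosφ2·sin²(Δλ/2)=0.8079523550; c=2·atan2(√a, √(1-a))=2.234330149; dist=6371·c=14234.917 ≈ 14234.9 km; running total=14234.9 km
Leg 1 bearing: y=sinΔλ·cosφ2=-0.37419346, x=cosφ1·sinφ2-sinφ1·cosφ2·cosΔλ=-0.69328251; θ=atan2(y, x)=-151.6424° <0 so +360° → 208.3576° ≈ 208.4°
Leg 2: φ1=-0.9586186, φ2=0.3063838, Δφ=1.2650024, Δλ=1.4593291 rad; a=sin²(Δφ/2)+cosφ1·cosφ2·sin²(Δλ/2)=0.5929470753; c=2·atan2(√a, √(1-a))=1.757778123; dist=6371·c=11198.804 ≈ 11198.8 km; running total=25433.7 km
Leg 2 bearing: y=sinΔλ·cosφ2=0.94751346, x=cosφ1·sinφ2-sinφ1·cosφ2·cosΔλ=0.26011845; θ=atan2(y, x)=74.6489° ≈ 74.6°
Leg 3: φ1=0.3063838, φ2=-1.3122520, Δφ=-1.6186358, Δλ=-1.3279076 rad; a=sin²(Δφ/2)+cosφ1·cosφ2·sin²(Δλ/2)=0.6164801940; c=2·atan2(√a, √(1-a))=1.805917049; dist=6371·c=11505.498 ≈ 11505.5 km; running total=36939.2 km
Leg 3 bearing: y=sinΔλ·cosφ2=-0.24816883, x=cosφ1·sinφ2-sinφ1·cosφ2·cosΔλ=-0.94028809; θ=atan2(y, x)=-165.2152° <0 so +360° → 194.7848° ≈ 194.8°
Leg 4: φ1=-1.3122520, φ2=0.8761466, Δφ=2.1883985, Δλ=0.3882869 rad; a=sin²(Δφ/2)+cosφ1·cosφ2·sin²(Δλ/2)=0.7956325284; c=2·atan2(√a, √(1-a))=2.203422888; dist=6371·c=14038.007 ≈ 14038.0 km; running total=50977.2 km
Leg 4 bearing: y=sinΔλ·cosφ2=0.24235024, x=cosφ1·sinφ2-sinφ1·cosφ2·cosΔλ=0.76920218; θ=atan2(y, x)=17.4879° ≈ 17.5°
Leg 5: φ1=0.8761466, φ2=1.0471085, Δφ=0.1709620, Δλ=-0.7355271 rad; a=sin²(Δφ/2)+cosφ1·cosφ2·sin²(Δλ/2)=0.0486667744; c=2·atan2(√a, √(1-a))=0.444870386; dist=6371·c=2834.269 ≈ 2834.3 km; running total=53811.5 km
Leg 5 bearing: y=sinΔλ·cosφ2=-0.33554077, x=cosφ1·sinφ2-sinφ1·cosφ2·cosΔλ=0.26945439; θ=atan2(y, x)=-51.2340° <0 so +360° → 308.7660° ≈ 308.8°
Leg 6: φ1=1.0471085, φ2=-0.2915887, Δφ=-1.3386972, Δλ=-1.4833553 rad; a=sin²(Δφ/2)+cosφ1·cosφ2·sin²(Δλ/2)=0.6035595347; c=2·atan2(√a, √(1-a))=1.779425578; dist=6371·c=11336.720 ≈ 11336.7 km; running total=65148.2 km
Leg 6 bearing: y=sinΔλ·cosφ2=-0.95412913, x=cosφ1·sinφ2-sinφ1·cosφ2·cosΔλ=-0.21619274; θ=atan2(y, x)=-102.7669° <0 so +360° → 257.2331° ≈ 257.2°

Leg 1: dist=14234.9 km, bearing=208.4°
Leg 2: dist=11198.8 km, bearing=74.6°
Leg 3: dist=11505.5 km, bearing=194.8°
Leg 4: dist=14038.0 km, bearing=17.5°
Leg 5: dist=2834.3 km, bearing=308.8°
Leg 6: dist=11336.7 km, bearing=257.2°
Total: 65148.2 km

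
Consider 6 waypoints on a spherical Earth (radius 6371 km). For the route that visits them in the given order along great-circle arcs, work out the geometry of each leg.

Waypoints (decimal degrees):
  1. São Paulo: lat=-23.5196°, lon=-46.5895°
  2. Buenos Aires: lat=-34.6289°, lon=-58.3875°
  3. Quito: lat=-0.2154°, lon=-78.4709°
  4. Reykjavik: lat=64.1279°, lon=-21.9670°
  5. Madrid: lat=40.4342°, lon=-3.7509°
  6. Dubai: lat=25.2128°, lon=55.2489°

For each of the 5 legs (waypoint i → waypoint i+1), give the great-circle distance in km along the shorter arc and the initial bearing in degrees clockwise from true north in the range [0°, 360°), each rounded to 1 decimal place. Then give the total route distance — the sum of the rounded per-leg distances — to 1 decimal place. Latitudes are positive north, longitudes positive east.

Leg 1: φ1=-0.4104945, φ2=-0.6043883, Δφ=-0.1938939, Δλ=-0.2059139 rad; a=sin²(Δφ/2)+cosφ1·cosφ2·sin²(Δλ/2)=0.0173387832; c=2·atan2(√a, √(1-a))=0.264120665; dist=6371·c=1682.713 ≈ 1682.7 km; running total=1682.7 km
Leg 1 bearing: y=sinΔλ·cosφ2=-0.16824143, x=cosφ1·sinφ2-sinφ1·cosφ2·cosΔλ=-0.19961819; θ=atan2(y, x)=-139.8753° <0 so +360° → 220.1247° ≈ 220.1°
Leg 2: φ1=-0.6043883, φ2=-0.0037594, Δφ=0.6006289, Δλ=-0.3505215 rad; a=sin²(Δφ/2)+cosφ1·cosφ2·sin²(Δλ/2)=0.1125268387; c=2·atan2(√a, √(1-a))=0.684166165; dist=6371·c=4358.823 ≈ 4358.8 km; running total=6041.5 km
Leg 2 bearing: y=sinΔλ·cosφ2=-0.34338517, x=cosφ1·sinφ2-sinφ1·cosφ2·cosΔλ=0.53060797; θ=atan2(y, x)=-32.9091° <0 so +360° → 327.0909° ≈ 327.1°
Leg 3: φ1=-0.0037594, φ2=1.1192430, Δφ=1.1230024, Δλ=0.9861791 rad; a=sin²(Δφ/2)+cosφ1·cosφ2·sin²(Δλ/2)=0.3812819149; c=2·atan2(√a, √(1-a))=1.331070636; dist=6371·c=8480.251 ≈ 8480.3 km; running total=14521.8 km
Leg 3 bearing: y=sinΔλ·cosφ2=0.36389390, x=cosφ1·sinφ2-sinφ1·cosφ2·cosΔλ=0.90066936; θ=atan2(y, x)=22.0000° ≈ 22.0°
Leg 4: φ1=1.1192430, φ2=0.7057099, Δφ=-0.4135331, Δλ=0.3179309 rad; a=sin²(Δφ/2)+cosφ1·cosφ2·sin²(Δλ/2)=0.0504693007; c=2·atan2(√a, √(1-a))=0.453175347; dist=6371·c=2887.180 ≈ 2887.2 km; running total=17409.0 km
Leg 4 bearing: y=sinΔλ·cosφ2=0.23793730, x=cosφ1·sinφ2-sinφ1·cosφ2·cosΔλ=-0.36752475; θ=atan2(y, x)=147.0808° ≈ 147.1°
Leg 5: φ1=0.7057099, φ2=0.4400464, Δφ=-0.2656635, Δλ=1.0297408 rad; a=sin²(Δφ/2)+cosφ1·cosφ2·sin²(Δλ/2)=0.1845212951; c=2·atan2(√a, √(1-a))=0.888009668; dist=6371·c=5657.510 ≈ 5657.5 km; running total=23066.5 km
Leg 5 bearing: y=sinΔλ·cosφ2=0.77550498, x=cosφ1·sinφ2-sinφ1·cosφ2·cosΔλ=0.02201747; θ=atan2(y, x)=88.3737° ≈ 88.4°

Leg 1: dist=1682.7 km, bearing=220.1°
Leg 2: dist=4358.8 km, bearing=327.1°
Leg 3: dist=8480.3 km, bearing=22.0°
Leg 4: dist=2887.2 km, bearing=147.1°
Leg 5: dist=5657.5 km, bearing=88.4°
Total: 23066.5 km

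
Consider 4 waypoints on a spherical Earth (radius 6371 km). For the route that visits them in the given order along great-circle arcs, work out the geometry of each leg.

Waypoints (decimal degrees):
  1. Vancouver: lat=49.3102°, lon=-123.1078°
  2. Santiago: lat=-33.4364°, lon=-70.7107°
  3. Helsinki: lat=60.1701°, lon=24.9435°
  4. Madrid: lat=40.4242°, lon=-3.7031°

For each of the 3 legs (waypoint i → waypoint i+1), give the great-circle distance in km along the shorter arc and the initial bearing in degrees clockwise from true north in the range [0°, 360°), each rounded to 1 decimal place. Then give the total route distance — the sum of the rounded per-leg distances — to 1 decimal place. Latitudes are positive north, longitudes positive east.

Leg 1: φ1=0.8606253, φ2=-0.5835753, Δφ=-1.4442006, Δλ=0.9145019 rad; a=sin²(Δφ/2)+cosφ1·cosφ2·sin²(Δλ/2)=0.5429128056; c=2·atan2(√a, √(1-a))=1.656727655; dist=6371·c=10555.012 ≈ 10555.0 km; running total=10555.0 km
Leg 1 bearing: y=sinΔλ·cosφ2=0.66113833, x=cosφ1·sinφ2-sinφ1·cosφ2·cosΔλ=-0.74533890; θ=atan2(y, x)=138.4260° ≈ 138.4°
Leg 2: φ1=-0.5835753, φ2=1.0501664, Δφ=1.6337416, Δλ=1.6694807 rad; a=sin²(Δφ/2)+cosφ1·cosφ2·sin²(Δλ/2)=0.7594514738; c=2·atan2(√a, √(1-a))=2.116363424; dist=6371·c=13483.351 ≈ 13483.4 km; running total=24038.4 km
Leg 2 bearing: y=sinΔλ·cosφ2=0.49500658, x=cosφ1·sinφ2-sinφ1·cosφ2·cosΔλ=0.69692770; θ=atan2(y, x)=35.3850° ≈ 35.4°
Leg 3: φ1=1.0501664, φ2=0.7055354, Δφ=-0.3446310, Δλ=-0.4999775 rad; a=sin²(Δφ/2)+cosφ1·cosφ2·sin²(Δλ/2)=0.0525759684; c=2·atan2(√a, √(1-a))=0.462705623; dist=6371·c=2947.898 ≈ 2947.9 km; running total=26986.3 km
Leg 3 bearing: y=sinΔλ·cosφ2=-0.36495460, x=cosφ1·sinφ2-sinφ1·cosφ2·cosΔλ=-0.25701183; θ=atan2(y, x)=-125.1543° <0 so +360° → 234.8457° ≈ 234.8°

Leg 1: dist=10555.0 km, bearing=138.4°
Leg 2: dist=13483.4 km, bearing=35.4°
Leg 3: dist=2947.9 km, bearing=234.8°
Total: 26986.3 km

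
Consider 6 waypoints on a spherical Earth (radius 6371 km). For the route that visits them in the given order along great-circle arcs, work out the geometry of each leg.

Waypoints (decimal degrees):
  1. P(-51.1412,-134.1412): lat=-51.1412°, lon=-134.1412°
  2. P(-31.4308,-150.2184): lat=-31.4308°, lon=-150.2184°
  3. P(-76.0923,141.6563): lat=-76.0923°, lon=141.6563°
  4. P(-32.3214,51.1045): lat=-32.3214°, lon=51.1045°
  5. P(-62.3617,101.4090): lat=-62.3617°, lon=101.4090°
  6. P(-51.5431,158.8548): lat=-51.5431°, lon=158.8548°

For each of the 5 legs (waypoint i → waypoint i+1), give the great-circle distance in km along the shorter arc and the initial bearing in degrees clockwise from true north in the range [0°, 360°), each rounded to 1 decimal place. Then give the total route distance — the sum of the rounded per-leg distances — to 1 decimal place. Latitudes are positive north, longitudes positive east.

Leg 1: φ1=-0.8925823, φ2=-0.5485709, Δφ=0.3440114, Δλ=-0.2806001 rad; a=sin²(Δφ/2)+cosφ1·cosφ2·sin²(Δλ/2)=0.0397641484; c=2·atan2(√a, √(1-a))=0.401510561; dist=6371·c=2558.024 ≈ 2558.0 km; running total=2558.0 km
Leg 1 bearing: y=sinΔλ·cosφ2=-0.23629819, x=cosφ1·sinφ2-sinφ1·cosφ2·cosΔλ=0.31127963; θ=atan2(y, x)=-37.2028° <0 so +360° → 322.7972° ≈ 322.8°
Leg 2: φ1=-0.5485709, φ2=-1.3280612, Δφ=-0.7794902, Δλ=5.0941745 rad; a=sin²(Δφ/2)+cosφ1·cosφ2·sin²(Δλ/2)=0.2087032669; c=2·atan2(√a, √(1-a))=0.948880349; dist=6371·c=6045.317 ≈ 6045.3 km; running total=8603.3 km
Leg 2 bearing: y=sinΔλ·cosφ2=-0.22305289, x=cosφ1·sinφ2-sinφ1·cosφ2·cosΔλ=-0.78155759; θ=atan2(y, x)=-164.0715° <0 so +360° → 195.9285° ≈ 195.9°
Leg 3: φ1=-1.3280612, φ2=-0.5641148, Δφ=0.7639463, Δλ=-1.5804271 rad; a=sin²(Δφ/2)+cosφ1·cosφ2·sin²(Δλ/2)=0.2414811758; c=2·atan2(√a, √(1-a))=1.027409850; dist=6371·c=6545.628 ≈ 6545.6 km; running total=15148.9 km
Leg 3 bearing: y=sinΔλ·cosφ2=-0.84502300, x=cosφ1·sinφ2-sinφ1·cosφ2·cosΔλ=-0.13641185; θ=atan2(y, x)=-99.1701° <0 so +360° → 260.8299° ≈ 260.8°
Leg 4: φ1=-0.5641148, φ2=-1.0884170, Δφ=-0.5243021, Δλ=0.8779792 rad; a=sin²(Δφ/2)+cosφ1·cosφ2·sin²(Δλ/2)=0.1379792159; c=2·atan2(√a, √(1-a))=0.761152470; dist=6371·c=4849.302 ≈ 4849.3 km; running total=19998.2 km
Leg 4 bearing: y=sinΔλ·cosφ2=0.35693874, x=cosφ1·sinφ2-sinφ1·cosφ2·cosΔλ=-0.59021906; θ=atan2(y, x)=148.8363° ≈ 148.8°
Leg 5: φ1=-1.0884170, φ2=-0.8995968, Δφ=0.1888202, Δλ=1.0026184 rad; a=sin²(Δφ/2)+cosφ1·cosφ2·sin²(Δλ/2)=0.0755172418; c=2·atan2(√a, √(1-a))=0.556771709; dist=6371·c=3547.193 ≈ 3547.2 km; running total=23545.4 km
Leg 5 bearing: y=sinΔλ·cosφ2=0.52421052, x=cosφ1·sinφ2-sinφ1·cosφ2·cosΔλ=-0.06678983; θ=atan2(y, x)=97.2610° ≈ 97.3°

Leg 1: dist=2558.0 km, bearing=322.8°
Leg 2: dist=6045.3 km, bearing=195.9°
Leg 3: dist=6545.6 km, bearing=260.8°
Leg 4: dist=4849.3 km, bearing=148.8°
Leg 5: dist=3547.2 km, bearing=97.3°
Total: 23545.4 km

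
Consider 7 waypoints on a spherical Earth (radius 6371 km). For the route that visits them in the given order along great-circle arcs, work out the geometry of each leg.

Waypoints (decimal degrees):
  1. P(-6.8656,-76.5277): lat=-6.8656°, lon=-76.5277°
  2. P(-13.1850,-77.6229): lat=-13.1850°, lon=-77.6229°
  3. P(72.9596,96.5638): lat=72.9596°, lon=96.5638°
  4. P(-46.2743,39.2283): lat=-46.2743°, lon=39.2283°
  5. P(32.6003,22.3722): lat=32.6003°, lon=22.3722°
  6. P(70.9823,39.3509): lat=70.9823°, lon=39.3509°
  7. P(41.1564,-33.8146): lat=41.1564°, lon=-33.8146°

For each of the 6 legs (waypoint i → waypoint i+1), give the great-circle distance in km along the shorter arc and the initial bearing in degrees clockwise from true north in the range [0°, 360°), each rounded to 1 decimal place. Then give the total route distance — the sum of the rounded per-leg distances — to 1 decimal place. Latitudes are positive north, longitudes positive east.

Leg 1: dist=712.8 km, bearing=189.6°
Leg 2: dist=13357.6 km, bearing=2.0°
Leg 3: dist=13962.1 km, bearing=225.7°
Leg 4: dist=8932.5 km, bearing=345.7°
Leg 5: dist=4389.2 km, bearing=8.6°
Leg 6: dist=5127.4 km, bearing=270.7°
Total: 46481.6 km

Leg 1: φ1=-0.1198273, φ2=-0.2301217, Δφ=-0.1102943, Δλ=-0.0191148 rad; a=sin²(Δφ/2)+cosφ1·cosφ2·sin²(Δλ/2)=0.0031264244; c=2·atan2(√a, √(1-a))=0.111887229; dist=6371·c=712.834 ≈ 712.8 km; running total=712.8 km
Leg 1 bearing: y=sinΔλ·cosφ2=-0.01860982, x=cosφ1·sinφ2-sinφ1·cosφ2·cosΔλ=-0.11009212; θ=atan2(y, x)=-170.4055° <0 so +360° → 189.5945° ≈ 189.6°
Leg 2: φ1=-0.2301217, φ2=1.2733852, Δφ=1.5035069, Δλ=3.0401314 rad; a=sin²(Δφ/2)+cosφ1·cosφ2·sin²(Δλ/2)=0.7509678504; c=2·atan2(√a, √(1-a))=2.096631703; dist=6371·c=13357.641 ≈ 13357.6 km; running total=14070.4 km
Leg 2 bearing: y=sinΔλ·cosφ2=0.02968181, x=cosφ1·sinφ2-sinφ1·cosφ2·cosΔλ=0.86439548; θ=atan2(y, x)=1.9667° ≈ 2.0°
Leg 3: φ1=1.2733852, φ2=-0.8076389, Δφ=-2.0810241, Δλ=-1.0006933 rad; a=sin²(Δφ/2)+cosφ1·cosφ2·sin²(Δλ/2)=0.7908042205; c=2·atan2(√a, √(1-a))=2.191500885; dist=6371·c=13962.052 ≈ 13962.1 km; running total=28032.5 km
Leg 3 bearing: y=sinΔλ·cosφ2=-0.58188909, x=cosφ1·sinφ2-sinφ1·cosφ2·cosΔλ=-0.56845115; θ=atan2(y, x)=-134.3307° <0 so +360° → 225.6693° ≈ 225.7°
Leg 4: φ1=-0.8076389, φ2=0.5689826, Δφ=1.3766215, Δλ=-0.2941944 rad; a=sin²(Δφ/2)+cosφ1·cosφ2·sin²(Δλ/2)=0.4160306178; c=2·atan2(√a, √(1-a))=1.402057964; dist=6371·c=8932.511 ≈ 8932.5 km; running total=36965.0 km
Leg 4 bearing: y=sinΔλ·cosφ2=-0.24428426, x=cosφ1·sinφ2-sinφ1·cosφ2·cosΔλ=0.95505066; θ=atan2(y, x)=-14.3476° <0 so +360° → 345.6524° ≈ 345.7°
Leg 5: φ1=0.5689826, φ2=1.2388748, Δφ=0.6698923, Δλ=0.2963342 rad; a=sin²(Δφ/2)+cosφ1·cosφ2·sin²(Δλ/2)=0.1140384381; c=2·atan2(√a, √(1-a))=0.688935575; dist=6371·c=4389.209 ≈ 4389.2 km; running total=41354.2 km
Leg 5 bearing: y=sinΔλ·cosφ2=0.09515646, x=cosφ1·sinφ2-sinφ1·cosφ2·cosΔλ=0.62855385; θ=atan2(y, x)=8.6086° ≈ 8.6°
Leg 6: φ1=1.2388748, φ2=0.7183147, Δφ=-0.5205602, Δλ=-1.2769789 rad; a=sin²(Δφ/2)+cosφ1·cosφ2·sin²(Δλ/2)=0.1533753115; c=2·atan2(√a, √(1-a))=0.804808339; dist=6371·c=5127.434 ≈ 5127.4 km; running total=46481.6 km
Leg 6 bearing: y=sinΔλ·cosφ2=-0.72064993, x=cosφ1·sinφ2-sinφ1·cosφ2·cosΔλ=0.00830510; θ=atan2(y, x)=-89.3397° <0 so +360° → 270.6603° ≈ 270.7°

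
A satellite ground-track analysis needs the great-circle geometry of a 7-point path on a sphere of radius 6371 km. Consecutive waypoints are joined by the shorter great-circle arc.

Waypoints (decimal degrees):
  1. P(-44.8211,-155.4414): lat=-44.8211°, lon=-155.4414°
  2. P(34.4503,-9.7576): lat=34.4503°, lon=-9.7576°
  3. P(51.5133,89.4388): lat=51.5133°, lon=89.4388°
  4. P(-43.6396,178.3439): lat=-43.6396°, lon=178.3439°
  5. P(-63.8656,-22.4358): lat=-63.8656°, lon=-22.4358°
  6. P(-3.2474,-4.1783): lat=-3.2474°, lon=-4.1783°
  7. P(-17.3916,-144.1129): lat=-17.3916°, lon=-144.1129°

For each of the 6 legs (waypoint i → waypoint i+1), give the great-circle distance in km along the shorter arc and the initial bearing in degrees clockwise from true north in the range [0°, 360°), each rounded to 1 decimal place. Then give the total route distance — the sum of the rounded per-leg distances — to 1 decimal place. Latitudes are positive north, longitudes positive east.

Leg 1: φ1=-0.7822758, φ2=0.6012712, Δφ=1.3835469, Δλ=2.5426620 rad; a=sin²(Δφ/2)+cosφ1·cosφ2·sin²(Δλ/2)=0.9409266221; c=2·atan2(√a, √(1-a))=2.650574526; dist=6371·c=16886.810 ≈ 16886.8 km; running total=16886.8 km
Leg 1 bearing: y=sinΔλ·cosφ2=0.46488586, x=cosφ1·sinφ2-sinφ1·cosφ2·cosΔλ=-0.07884157; θ=atan2(y, x)=99.6254° ≈ 99.6°
Leg 2: φ1=0.6012712, φ2=0.8990767, Δφ=0.2978055, Δλ=1.7313038 rad; a=sin²(Δφ/2)+cosφ1·cosφ2·sin²(Δλ/2)=0.3196103934; c=2·atan2(√a, √(1-a))=1.201693086; dist=6371·c=7655.987 ≈ 7656.0 km; running total=24542.8 km
Leg 2 bearing: y=sinΔλ·cosφ2=0.61433368, x=cosφ1·sinφ2-sinφ1·cosφ2·cosΔλ=0.70173534; θ=atan2(y, x)=41.2005° ≈ 41.2°
Leg 3: φ1=0.8990767, φ2=-0.7616547, Δφ=-1.6607314, Δλ=1.5516867 rad; a=sin²(Δφ/2)+cosφ1·cosφ2·sin²(Δλ/2)=0.7657935586; c=2·atan2(√a, √(1-a))=2.131269595; dist=6371·c=13578.319 ≈ 13578.3 km; running total=38121.1 km
Leg 3 bearing: y=sinΔλ·cosφ2=0.72356292, x=cosφ1·sinφ2-sinφ1·cosφ2·cosΔλ=-0.44030879; θ=atan2(y, x)=121.3217° ≈ 121.3°
Leg 4: φ1=-0.7616547, φ2=-1.1146650, Δφ=-0.3530103, Δλ=-3.5042668 rad; a=sin²(Δφ/2)+cosφ1·cosφ2·sin²(Δλ/2)=0.3392359936; c=2·atan2(√a, √(1-a))=1.243453580; dist=6371·c=7922.043 ≈ 7922.0 km; running total=46043.1 km
Leg 4 bearing: y=sinΔλ·cosφ2=0.15627100, x=cosφ1·sinφ2-sinφ1·cosφ2·cosΔλ=-0.93391601; θ=atan2(y, x)=170.5008° ≈ 170.5°
Leg 5: φ1=-1.1146650, φ2=-0.0566778, Δφ=1.0579872, Δλ=0.3186535 rad; a=sin²(Δφ/2)+cosφ1·cosφ2·sin²(Δλ/2)=0.2657559534; c=2·atan2(√a, √(1-a))=1.083217655; dist=6371·c=6901.180 ≈ 6901.2 km; running total=52944.3 km
Leg 5 bearing: y=sinΔλ·cosφ2=0.31278505, x=cosφ1·sinφ2-sinφ1·cosφ2·cosΔλ=0.82624719; θ=atan2(y, x)=20.7347° ≈ 20.7°
Leg 6: φ1=-0.0566778, φ2=-0.3035407, Δφ=-0.2468629, Δλ=-2.4423195 rad; a=sin²(Δφ/2)+cosφ1·cosφ2·sin²(Δλ/2)=0.8561093658; c=2·atan2(√a, √(1-a))=2.363450266; dist=6371·c=15057.542 ≈ 15057.5 km; running total=68001.8 km
Leg 6 bearing: y=sinΔλ·cosφ2=-0.61423606, x=cosφ1·sinφ2-sinφ1·cosφ2·cosΔλ=-0.33979191; θ=atan2(y, x)=-118.9511° <0 so +360° → 241.0489° ≈ 241.0°

Leg 1: dist=16886.8 km, bearing=99.6°
Leg 2: dist=7656.0 km, bearing=41.2°
Leg 3: dist=13578.3 km, bearing=121.3°
Leg 4: dist=7922.0 km, bearing=170.5°
Leg 5: dist=6901.2 km, bearing=20.7°
Leg 6: dist=15057.5 km, bearing=241.0°
Total: 68001.8 km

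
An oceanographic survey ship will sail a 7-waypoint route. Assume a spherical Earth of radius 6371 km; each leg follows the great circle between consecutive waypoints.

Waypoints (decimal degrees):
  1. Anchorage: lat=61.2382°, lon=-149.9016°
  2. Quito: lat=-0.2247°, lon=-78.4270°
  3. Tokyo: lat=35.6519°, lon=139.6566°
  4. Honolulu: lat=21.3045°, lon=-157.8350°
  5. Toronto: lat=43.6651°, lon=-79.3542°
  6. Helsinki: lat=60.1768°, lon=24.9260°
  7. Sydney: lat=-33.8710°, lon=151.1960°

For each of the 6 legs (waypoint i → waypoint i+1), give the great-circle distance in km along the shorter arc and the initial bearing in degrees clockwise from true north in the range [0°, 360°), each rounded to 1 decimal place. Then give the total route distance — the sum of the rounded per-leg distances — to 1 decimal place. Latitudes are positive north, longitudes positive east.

Leg 1: φ1=1.0688082, φ2=-0.0039218, Δφ=-1.0727300, Δλ=1.2474671 rad; a=sin²(Δφ/2)+cosφ1·cosφ2·sin²(Δλ/2)=0.4252797746; c=2·atan2(√a, √(1-a))=1.420793982; dist=6371·c=9051.878 ≈ 9051.9 km; running total=9051.9 km
Leg 1 bearing: y=sinΔλ·cosφ2=0.94817560, x=cosφ1·sinφ2-sinφ1·cosφ2·cosΔλ=-0.28041144; θ=atan2(y, x)=106.4749° ≈ 106.5°
Leg 2: φ1=-0.0039218, φ2=0.6222430, Δφ=0.6261648, Δλ=3.8062769 rad; a=sin²(Δφ/2)+cosφ1·cosφ2·sin²(Δλ/2)=0.8209333224; c=2·atan2(√a, √(1-a))=2.267726399; dist=6371·c=14447.685 ≈ 14447.7 km; running total=23499.6 km
Leg 2 bearing: y=sinΔλ·cosφ2=-0.50120372, x=cosφ1·sinφ2-sinφ1·cosφ2·cosΔλ=0.58034648; θ=atan2(y, x)=-40.8148° <0 so +360° → 319.1852° ≈ 319.2°
Leg 3: φ1=0.6222430, φ2=0.3718337, Δφ=-0.2504094, Δλ=-5.1922079 rad; a=sin²(Δφ/2)+cosφ1·cosφ2·sin²(Δλ/2)=0.2193837051; c=2·atan2(√a, √(1-a))=0.974922027; dist=6371·c=6211.228 ≈ 6211.2 km; running total=29710.8 km
Leg 3 bearing: y=sinΔλ·cosφ2=0.82645796, x=cosφ1·sinφ2-sinφ1·cosφ2·cosΔλ=0.04455573; θ=atan2(y, x)=86.9141° ≈ 86.9°
Leg 4: φ1=0.3718337, φ2=0.7620998, Δφ=0.3902661, Δλ=1.3697484 rad; a=sin²(Δφ/2)+cosφ1·cosφ2·sin²(Δλ/2)=0.3072797958; c=2·atan2(√a, √(1-a))=1.175111265; dist=6371·c=7486.634 ≈ 7486.6 km; running total=37197.4 km
Leg 4 bearing: y=sinΔλ·cosφ2=0.70881725, x=cosφ1·sinφ2-sinφ1·cosφ2·cosΔλ=0.59077390; θ=atan2(y, x)=50.1900° ≈ 50.2°
Leg 5: φ1=0.7620998, φ2=1.0502833, Δφ=0.2881835, Δλ=1.8200328 rad; a=sin²(Δφ/2)+cosφ1·cosφ2·sin²(Δλ/2)=0.2448685052; c=2·atan2(√a, √(1-a))=1.035305769; dist=6371·c=6595.933 ≈ 6595.9 km; running total=43793.3 km
Leg 5 bearing: y=sinΔλ·cosφ2=0.48195845, x=cosφ1·sinφ2-sinφ1·cosφ2·cosΔλ=0.71228346; θ=atan2(y, x)=34.0838° ≈ 34.1°
Leg 6: φ1=1.0502833, φ2=-0.5911605, Δφ=-1.6414438, Δλ=2.2038272 rad; a=sin²(Δφ/2)+cosφ1·cosφ2·sin²(Δλ/2)=0.8638993725; c=2·atan2(√a, √(1-a))=2.385902981; dist=6371·c=15200.588 ≈ 15200.6 km; running total=58993.9 km
Leg 6 bearing: y=sinΔλ·cosφ2=0.66941508, x=cosφ1·sinφ2-sinφ1·cosφ2·cosΔλ=0.14897125; θ=atan2(y, x)=77.4539° ≈ 77.5°

Leg 1: dist=9051.9 km, bearing=106.5°
Leg 2: dist=14447.7 km, bearing=319.2°
Leg 3: dist=6211.2 km, bearing=86.9°
Leg 4: dist=7486.6 km, bearing=50.2°
Leg 5: dist=6595.9 km, bearing=34.1°
Leg 6: dist=15200.6 km, bearing=77.5°
Total: 58993.9 km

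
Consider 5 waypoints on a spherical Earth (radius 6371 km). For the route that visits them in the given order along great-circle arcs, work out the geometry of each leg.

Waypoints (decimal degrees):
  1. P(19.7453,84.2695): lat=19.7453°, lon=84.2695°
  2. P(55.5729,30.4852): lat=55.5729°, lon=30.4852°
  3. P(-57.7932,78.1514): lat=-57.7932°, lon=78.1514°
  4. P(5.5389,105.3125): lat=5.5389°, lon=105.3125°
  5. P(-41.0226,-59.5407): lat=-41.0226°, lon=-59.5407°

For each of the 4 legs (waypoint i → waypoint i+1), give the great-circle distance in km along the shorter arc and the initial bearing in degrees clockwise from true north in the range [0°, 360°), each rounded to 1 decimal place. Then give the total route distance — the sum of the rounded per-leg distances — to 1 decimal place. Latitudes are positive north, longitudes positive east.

Leg 1: φ1=0.3446205, φ2=0.9699301, Δφ=0.6253096, Δλ=-0.9387131 rad; a=sin²(Δφ/2)+cosφ1·cosφ2·sin²(Δλ/2)=0.2034729039; c=2·atan2(√a, √(1-a))=0.935949500; dist=6371·c=5962.934 ≈ 5962.9 km; running total=5962.9 km
Leg 1 bearing: y=sinΔλ·cosφ2=-0.45612932, x=cosφ1·sinφ2-sinφ1·cosφ2·cosΔλ=0.66350039; θ=atan2(y, x)=-34.5069° <0 so +360° → 325.4931° ≈ 325.5°
Leg 2: φ1=0.9699301, φ2=-1.0086816, Δφ=-1.9786117, Δλ=0.8319321 rad; a=sin²(Δφ/2)+cosφ1·cosφ2·sin²(Δλ/2)=0.7475009861; c=2·atan2(√a, √(1-a))=2.088633428; dist=6371·c=13306.684 ≈ 13306.7 km; running total=19269.6 km
Leg 2 bearing: y=sinΔλ·cosφ2=0.39399447, x=cosφ1·sinφ2-sinφ1·cosφ2·cosΔλ=-0.77442973; θ=atan2(y, x)=153.0351° ≈ 153.0°
Leg 3: φ1=-1.0086816, φ2=0.0966720, Δφ=1.1053537, Δλ=0.4740506 rad; a=sin²(Δφ/2)+cosφ1·cosφ2·sin²(Δλ/2)=0.3048401840; c=2·atan2(√a, √(1-a))=1.169817590; dist=6371·c=7452.908 ≈ 7452.9 km; running total=26722.5 km
Leg 3 bearing: y=sinΔλ·cosφ2=0.45436255, x=cosφ1·sinφ2-sinφ1·cosφ2·cosΔλ=0.80075293; θ=atan2(y, x)=29.5714° ≈ 29.6°
Leg 4: φ1=0.0966720, φ2=-0.7159794, Δφ=-0.8126515, Δλ=-2.8772311 rad; a=sin²(Δφ/2)+cosφ1·cosφ2·sin²(Δλ/2)=0.8940965444; c=2·atan2(√a, √(1-a))=2.478663755; dist=6371·c=15791.567 ≈ 15791.6 km; running total=42514.1 km
Leg 4 bearing: y=sinΔλ·cosφ2=-0.19713272, x=cosφ1·sinφ2-sinφ1·cosφ2·cosΔλ=-0.58300115; θ=atan2(y, x)=-161.3178° <0 so +360° → 198.6822° ≈ 198.7°

Leg 1: dist=5962.9 km, bearing=325.5°
Leg 2: dist=13306.7 km, bearing=153.0°
Leg 3: dist=7452.9 km, bearing=29.6°
Leg 4: dist=15791.6 km, bearing=198.7°
Total: 42514.1 km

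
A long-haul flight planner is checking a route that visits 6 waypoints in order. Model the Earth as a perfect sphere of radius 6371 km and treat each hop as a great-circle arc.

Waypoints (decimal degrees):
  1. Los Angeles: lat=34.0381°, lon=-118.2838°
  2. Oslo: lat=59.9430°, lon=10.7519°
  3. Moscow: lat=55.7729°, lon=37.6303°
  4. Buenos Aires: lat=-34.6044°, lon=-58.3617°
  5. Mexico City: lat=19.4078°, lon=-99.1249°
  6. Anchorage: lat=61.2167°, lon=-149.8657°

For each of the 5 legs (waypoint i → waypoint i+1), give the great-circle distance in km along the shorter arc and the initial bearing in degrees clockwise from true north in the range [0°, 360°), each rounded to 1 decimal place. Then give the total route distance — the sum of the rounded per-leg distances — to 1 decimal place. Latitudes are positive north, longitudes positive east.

Leg 1: φ1=0.5940769, φ2=1.0462027, Δφ=0.4521258, Δλ=2.2520978 rad; a=sin²(Δφ/2)+cosφ1·cosφ2·sin²(Δλ/2)=0.3884621213; c=2·atan2(√a, √(1-a))=1.345827723; dist=6371·c=8574.268 ≈ 8574.3 km; running total=8574.3 km
Leg 1 bearing: y=sinΔλ·cosφ2=0.38904587, x=cosφ1·sinφ2-sinφ1·cosφ2·cosΔλ=0.89380116; θ=atan2(y, x)=23.5221° ≈ 23.5°
Leg 2: φ1=1.0462027, φ2=0.9734207, Δφ=-0.0727820, Δλ=0.4691166 rad; a=sin²(Δφ/2)+cosφ1·cosφ2·sin²(Δλ/2)=0.0165411956; c=2·atan2(√a, √(1-a))=0.257939625; dist=6371·c=1643.333 ≈ 1643.3 km; running total=10217.6 km
Leg 2 bearing: y=sinΔλ·cosφ2=0.25429387, x=cosφ1·sinφ2-sinφ1·cosφ2·cosΔλ=-0.02012375; θ=atan2(y, x)=94.5247° ≈ 94.5°
Leg 3: φ1=0.9734207, φ2=-0.6039607, Δφ=-1.5773815, Δλ=-1.6753765 rad; a=sin²(Δφ/2)+cosφ1·cosφ2·sin²(Δλ/2)=0.7589414471; c=2·atan2(√a, √(1-a))=2.115170578; dist=6371·c=13475.752 ≈ 13475.8 km; running total=23693.4 km
Leg 3 bearing: y=sinΔλ·cosφ2=-0.81859578, x=cosφ1·sinφ2-sinφ1·cosφ2·cosΔλ=-0.24839135; θ=atan2(y, x)=-106.8797° <0 so +360° → 253.1203° ≈ 253.1°
Leg 4: φ1=-0.6039607, φ2=0.3387300, Δφ=0.9426907, Δλ=-0.7114521 rad; a=sin²(Δφ/2)+cosφ1·cosφ2·sin²(Δλ/2)=0.3003557743; c=2·atan2(√a, √(1-a))=1.160055713; dist=6371·c=7390.715 ≈ 7390.7 km; running total=31084.1 km
Leg 4 bearing: y=sinΔλ·cosφ2=-0.61583286, x=cosφ1·sinφ2-sinφ1·cosφ2·cosΔλ=0.67920440; θ=atan2(y, x)=-42.1985° <0 so +360° → 317.8015° ≈ 317.8°
Leg 5: φ1=0.3387300, φ2=1.0684330, Δφ=0.7297030, Δλ=-0.8855940 rad; a=sin²(Δφ/2)+cosφ1·cosφ2·sin²(Δλ/2)=0.2106868226; c=2·atan2(√a, √(1-a))=0.953752874; dist=6371·c=6076.360 ≈ 6076.4 km; running total=37160.5 km
Leg 5 bearing: y=sinΔλ·cosφ2=-0.37281977, x=cosφ1·sinφ2-sinφ1·cosφ2·cosΔλ=0.72539435; θ=atan2(y, x)=-27.2011° <0 so +360° → 332.7989° ≈ 332.8°

Leg 1: dist=8574.3 km, bearing=23.5°
Leg 2: dist=1643.3 km, bearing=94.5°
Leg 3: dist=13475.8 km, bearing=253.1°
Leg 4: dist=7390.7 km, bearing=317.8°
Leg 5: dist=6076.4 km, bearing=332.8°
Total: 37160.5 km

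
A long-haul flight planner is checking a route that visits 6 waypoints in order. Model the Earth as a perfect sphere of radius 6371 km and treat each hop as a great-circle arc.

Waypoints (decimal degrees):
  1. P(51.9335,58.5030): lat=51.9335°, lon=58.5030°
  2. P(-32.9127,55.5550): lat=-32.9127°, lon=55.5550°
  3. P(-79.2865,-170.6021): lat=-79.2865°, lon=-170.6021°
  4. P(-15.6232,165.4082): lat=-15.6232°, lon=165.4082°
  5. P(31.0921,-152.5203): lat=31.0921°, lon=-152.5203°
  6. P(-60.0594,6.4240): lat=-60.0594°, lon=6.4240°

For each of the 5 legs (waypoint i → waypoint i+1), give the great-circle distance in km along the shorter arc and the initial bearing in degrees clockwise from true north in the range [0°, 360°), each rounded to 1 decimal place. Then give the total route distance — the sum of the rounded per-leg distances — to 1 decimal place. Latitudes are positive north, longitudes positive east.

Leg 1: dist=9438.8 km, bearing=182.5°
Leg 2: dist=7205.4 km, bearing=171.5°
Leg 3: dist=7188.5 km, bearing=334.3°
Leg 4: dist=6867.8 km, bearing=40.6°
Leg 5: dist=16436.6 km, bearing=160.3°
Total: 47137.1 km

Leg 1: φ1=0.9064106, φ2=-0.5744350, Δφ=-1.4808455, Δλ=-0.0514523 rad; a=sin²(Δφ/2)+cosφ1·cosφ2·sin²(Δλ/2)=0.4554277364; c=2·atan2(√a, √(1-a))=1.481533307; dist=6371·c=9438.849 ≈ 9438.8 km; running total=9438.8 km
Leg 1 bearing: y=sinΔλ·cosφ2=-0.04317513, x=cosφ1·sinφ2-sinφ1·cosφ2·cosΔλ=-0.99508249; θ=atan2(y, x)=-177.5156° <0 so +360° → 182.4844° ≈ 182.5°
Leg 2: φ1=-0.5744350, φ2=-1.3838105, Δφ=-0.8093755, Δλ=-3.9471860 rad; a=sin²(Δφ/2)+cosφ1·cosφ2·sin²(Δλ/2)=0.2871059437; c=2·atan2(√a, √(1-a))=1.130963607; dist=6371·c=7205.369 ≈ 7205.4 km; running total=16644.2 km
Leg 2 bearing: y=sinΔλ·cosφ2=0.13407750, x=cosφ1·sinφ2-sinφ1·cosφ2·cosΔλ=-0.89483390; θ=atan2(y, x)=171.4785° ≈ 171.5°
Leg 3: φ1=-1.3838105, φ2=-0.2726763, Δφ=1.1111342, Δλ=5.8644861 rad; a=sin²(Δφ/2)+cosφ1·cosφ2·sin²(Δλ/2)=0.2859097629; c=2·atan2(√a, √(1-a))=1.128317945; dist=6371·c=7188.514 ≈ 7188.5 km; running total=23832.7 km
Leg 3 bearing: y=sinΔλ·cosφ2=-0.39155102, x=cosφ1·sinφ2-sinφ1·cosφ2·cosΔλ=0.81446257; θ=atan2(y, x)=-25.6758° <0 so +360° → 334.3242° ≈ 334.3°
Leg 4: φ1=-0.2726763, φ2=0.5426595, Δφ=0.8153358, Δλ=-5.5488991 rad; a=sin²(Δφ/2)+cosφ1·cosφ2·sin²(Δλ/2)=0.2634467529; c=2·atan2(√a, √(1-a))=1.077982795; dist=6371·c=6867.828 ≈ 6867.8 km; running total=30700.5 km
Leg 4 bearing: y=sinΔλ·cosφ2=0.57379587, x=cosφ1·sinφ2-sinφ1·cosφ2·cosΔλ=0.66852715; θ=atan2(y, x)=40.6394° ≈ 40.6°
Leg 5: φ1=0.5426595, φ2=-1.0482343, Δφ=-1.5908938, Δλ=2.7741014 rad; a=sin²(Δφ/2)+cosφ1·cosφ2·sin²(Δλ/2)=0.9231797185; c=2·atan2(√a, √(1-a))=2.579908737; dist=6371·c=16436.599 ≈ 16436.6 km; running total=47137.1 km
Leg 5 bearing: y=sinΔλ·cosφ2=0.17931501, x=cosφ1·sinφ2-sinφ1·cosφ2·cosΔλ=-0.50151952; θ=atan2(y, x)=160.3258° ≈ 160.3°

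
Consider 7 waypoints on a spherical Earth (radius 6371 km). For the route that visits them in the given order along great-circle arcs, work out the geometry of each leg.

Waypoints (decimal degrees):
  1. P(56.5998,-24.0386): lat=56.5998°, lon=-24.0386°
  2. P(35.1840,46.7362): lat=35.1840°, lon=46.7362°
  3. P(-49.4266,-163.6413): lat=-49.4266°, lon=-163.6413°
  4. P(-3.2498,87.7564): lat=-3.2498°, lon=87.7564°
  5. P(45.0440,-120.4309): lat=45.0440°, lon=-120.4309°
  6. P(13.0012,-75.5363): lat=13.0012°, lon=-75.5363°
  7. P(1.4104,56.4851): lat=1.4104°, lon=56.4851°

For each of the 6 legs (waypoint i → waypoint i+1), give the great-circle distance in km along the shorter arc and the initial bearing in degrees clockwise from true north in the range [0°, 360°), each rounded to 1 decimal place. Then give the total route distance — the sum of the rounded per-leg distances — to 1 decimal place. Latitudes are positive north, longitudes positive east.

Leg 1: dist=5672.0 km, bearing=83.2°
Leg 2: dist=17087.7 km, bearing=132.1°
Leg 3: dist=11057.7 km, bearing=253.6°
Leg 4: dist=14615.9 km, bearing=26.4°
Leg 5: dist=5525.4 km, bearing=115.6°
Leg 6: dist=14486.4 km, bearing=76.8°
Total: 68445.1 km

Leg 1: φ1=0.9878529, φ2=0.6140766, Δφ=-0.3737762, Δλ=1.2352533 rad; a=sin²(Δφ/2)+cosφ1·cosφ2·sin²(Δλ/2)=0.1854049680; c=2·atan2(√a, √(1-a))=0.890285607; dist=6371·c=5672.010 ≈ 5672.0 km; running total=5672.0 km
Leg 1 bearing: y=sinΔλ·cosφ2=0.77172603, x=cosφ1·sinφ2-sinφ1·cosφ2·cosΔλ=0.09251380; θ=atan2(y, x)=83.1641° ≈ 83.2°
Leg 2: φ1=0.6140766, φ2=-0.8626569, Δφ=-1.4767336, Δλ=-3.6717800 rad; a=sin²(Δφ/2)+cosφ1·cosφ2·sin²(Δλ/2)=0.9481407341; c=2·atan2(√a, √(1-a))=2.682108682; dist=6371·c=17087.714 ≈ 17087.7 km; running total=22759.7 km
Leg 2 bearing: y=sinΔλ·cosφ2=0.32891499, x=cosφ1·sinφ2-sinφ1·cosφ2·cosΔλ=-0.29748019; θ=atan2(y, x)=132.1271° ≈ 132.1°
Leg 3: φ1=-0.8626569, φ2=-0.0567197, Δφ=0.8059372, Δλ=4.3877176 rad; a=sin²(Δφ/2)+cosφ1·cosφ2·sin²(Δλ/2)=0.5820447213; c=2·atan2(√a, √(1-a))=1.735631198; dist=6371·c=11057.706 ≈ 11057.7 km; running total=33817.4 km
Leg 3 bearing: y=sinΔλ·cosφ2=-0.94623149, x=cosφ1·sinφ2-sinφ1·cosφ2·cosΔλ=-0.27878419; θ=atan2(y, x)=-106.4163° <0 so +360° → 253.5837° ≈ 253.6°
Leg 4: φ1=-0.0567197, φ2=0.7861661, Δφ=0.8428858, Δλ=-3.6335538 rad; a=sin²(Δφ/2)+cosφ1·cosφ2·sin²(Δλ/2)=0.8309427782; c=2·atan2(√a, √(1-a))=2.294127703; dist=6371·c=14615.888 ≈ 14615.9 km; running total=48433.3 km
Leg 4 bearing: y=sinΔλ·cosφ2=0.33374911, x=cosφ1·sinφ2-sinφ1·cosφ2·cosΔλ=0.67120715; θ=atan2(y, x)=26.4383° ≈ 26.4°
Leg 5: φ1=0.7861661, φ2=0.2269137, Δφ=-0.5592524, Δλ=0.7835586 rad; a=sin²(Δφ/2)+cosφ1·cosφ2·sin²(Δλ/2)=0.1765479681; c=2·atan2(√a, √(1-a))=0.867278781; dist=6371·c=5525.433 ≈ 5525.4 km; running total=53958.7 km
Leg 5 bearing: y=sinΔλ·cosφ2=0.68771175, x=cosφ1·sinφ2-sinφ1·cosφ2·cosΔλ=-0.32949610; θ=atan2(y, x)=115.6000° ≈ 115.6°
Leg 6: φ1=0.2269137, φ2=0.0246161, Δφ=-0.2022976, Δλ=2.3042081 rad; a=sin²(Δφ/2)+cosφ1·cosφ2·sin²(Δλ/2)=0.8232565558; c=2·atan2(√a, √(1-a))=2.273801308; dist=6371·c=14486.388 ≈ 14486.4 km; running total=68445.1 km
Leg 6 bearing: y=sinΔλ·cosφ2=0.74266978, x=cosφ1·sinφ2-sinφ1·cosφ2·cosΔλ=0.17453477; θ=atan2(y, x)=76.7749° ≈ 76.8°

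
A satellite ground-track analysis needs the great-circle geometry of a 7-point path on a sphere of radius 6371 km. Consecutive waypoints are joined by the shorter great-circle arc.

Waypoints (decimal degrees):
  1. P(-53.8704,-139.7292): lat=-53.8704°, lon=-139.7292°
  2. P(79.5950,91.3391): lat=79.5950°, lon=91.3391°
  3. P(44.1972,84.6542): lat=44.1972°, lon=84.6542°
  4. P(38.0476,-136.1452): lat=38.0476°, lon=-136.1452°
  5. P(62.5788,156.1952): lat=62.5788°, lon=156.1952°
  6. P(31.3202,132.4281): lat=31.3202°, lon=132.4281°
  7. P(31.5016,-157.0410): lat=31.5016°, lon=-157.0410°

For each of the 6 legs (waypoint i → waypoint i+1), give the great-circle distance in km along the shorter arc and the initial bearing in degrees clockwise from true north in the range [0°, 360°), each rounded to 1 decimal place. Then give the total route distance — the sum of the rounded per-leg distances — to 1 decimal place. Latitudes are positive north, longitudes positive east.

Leg 1: φ1=-0.9402158, φ2=1.3891948, Δφ=2.3294107, Δλ=4.0329026 rad; a=sin²(Δφ/2)+cosφ1·cosφ2·sin²(Δλ/2)=0.9306597132; c=2·atan2(√a, √(1-a))=2.608657280; dist=6371·c=16619.756 ≈ 16619.8 km; running total=16619.8 km
Leg 1 bearing: y=sinΔλ·cosφ2=-0.14049182, x=cosφ1·sinφ2-sinφ1·cosφ2·cosΔλ=0.48825290; θ=atan2(y, x)=-16.0529° <0 so +360° → 343.9471° ≈ 343.9°
Leg 2: φ1=1.3891948, φ2=0.7713867, Δφ=-0.6178082, Δλ=-0.1166735 rad; a=sin²(Δφ/2)+cosφ1·cosφ2·sin²(Δλ/2)=0.0928651376; c=2·atan2(√a, √(1-a))=0.619326284; dist=6371·c=3945.728 ≈ 3945.7 km; running total=20565.5 km
Leg 2 bearing: y=sinΔλ·cosφ2=-0.08345880, x=cosφ1·sinφ2-sinφ1·cosφ2·cosΔλ=-0.57445578; θ=atan2(y, x)=-171.7337° <0 so +360° → 188.2663° ≈ 188.3°
Leg 3: φ1=0.7713867, φ2=0.6640559, Δφ=-0.1073308, Δλ=-3.8536765 rad; a=sin²(Δφ/2)+cosφ1·cosφ2·sin²(Δλ/2)=0.4988728887; c=2·atan2(√a, √(1-a))=1.568542102; dist=6371·c=9993.182 ≈ 9993.2 km; running total=30558.7 km
Leg 3 bearing: y=sinΔλ·cosφ2=0.51456183, x=cosφ1·sinφ2-sinφ1·cosφ2·cosΔλ=0.85745031; θ=atan2(y, x)=30.9683° ≈ 31.0°
Leg 4: φ1=0.6640559, φ2=1.0922061, Δφ=0.4281502, Δλ=5.1023025 rad; a=sin²(Δφ/2)+cosφ1·cosφ2·sin²(Δλ/2)=0.1575389947; c=2·atan2(√a, √(1-a))=0.816299671; dist=6371·c=5200.645 ≈ 5200.6 km; running total=35759.3 km
Leg 4 bearing: y=sinΔλ·cosφ2=-0.42596189, x=cosφ1·sinφ2-sinφ1·cosφ2·cosΔλ=0.59113307; θ=atan2(y, x)=-35.7760° <0 so +360° → 324.2240° ≈ 324.2°
Leg 5: φ1=1.0922061, φ2=0.5466406, Δφ=-0.5455655, Δλ=-0.4148141 rad; a=sin²(Δφ/2)+cosφ1·cosφ2·sin²(Δλ/2)=0.0892656522; c=2·atan2(√a, √(1-a))=0.606814552; dist=6371·c=3866.016 ≈ 3866.0 km; running total=39625.3 km
Leg 5 bearing: y=sinΔλ·cosφ2=-0.34429003, x=cosφ1·sinφ2-sinφ1·cosφ2·cosΔλ=-0.45459164; θ=atan2(y, x)=-142.8611° <0 so +360° → 217.1389° ≈ 217.1°
Leg 6: φ1=0.5466406, φ2=0.5498066, Δφ=0.0031660, Δλ=-5.0521889 rad; a=sin²(Δφ/2)+cosφ1·cosφ2·sin²(Δλ/2)=0.2428076271; c=2·atan2(√a, √(1-a))=1.030506280; dist=6371·c=6565.356 ≈ 6565.4 km; running total=46190.7 km
Leg 6 bearing: y=sinΔλ·cosφ2=0.80387362, x=cosφ1·sinφ2-sinφ1·cosφ2·cosΔλ=0.29865622; θ=atan2(y, x)=69.6189° ≈ 69.6°

Leg 1: dist=16619.8 km, bearing=343.9°
Leg 2: dist=3945.7 km, bearing=188.3°
Leg 3: dist=9993.2 km, bearing=31.0°
Leg 4: dist=5200.6 km, bearing=324.2°
Leg 5: dist=3866.0 km, bearing=217.1°
Leg 6: dist=6565.4 km, bearing=69.6°
Total: 46190.7 km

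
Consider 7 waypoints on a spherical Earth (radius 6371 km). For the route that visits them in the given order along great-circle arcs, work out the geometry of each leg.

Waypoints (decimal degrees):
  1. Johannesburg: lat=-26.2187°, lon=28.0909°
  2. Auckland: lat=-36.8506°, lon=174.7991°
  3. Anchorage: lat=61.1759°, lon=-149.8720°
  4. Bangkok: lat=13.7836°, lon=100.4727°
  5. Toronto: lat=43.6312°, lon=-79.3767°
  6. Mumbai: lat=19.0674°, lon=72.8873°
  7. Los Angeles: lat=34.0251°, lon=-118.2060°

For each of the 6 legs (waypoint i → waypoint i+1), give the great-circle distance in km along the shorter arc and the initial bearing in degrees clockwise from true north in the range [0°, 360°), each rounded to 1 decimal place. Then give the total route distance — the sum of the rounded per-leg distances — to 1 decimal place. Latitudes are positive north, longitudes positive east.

Leg 1: dist=12184.6 km, bearing=152.2°
Leg 2: dist=11359.9 km, bearing=16.6°
Leg 3: dist=9681.0 km, bearing=293.7°
Leg 4: dist=13630.8 km, bearing=359.9°
Leg 5: dist=12491.4 km, bearing=28.4°
Leg 6: dist=13995.6 km, bearing=11.3°
Total: 73343.3 km

Leg 1: φ1=-0.4576026, φ2=-0.6431643, Δφ=-0.1855617, Δλ=2.5605411 rad; a=sin²(Δφ/2)+cosφ1·cosφ2·sin²(Δλ/2)=0.6675497412; c=2·atan2(√a, √(1-a))=1.912507142; dist=6371·c=12184.583 ≈ 12184.6 km; running total=12184.6 km
Leg 1 bearing: y=sinΔλ·cosφ2=0.43923346, x=cosφ1·sinφ2-sinφ1·cosφ2·cosΔλ=-0.83353603; θ=atan2(y, x)=152.2129° ≈ 152.2°
Leg 2: φ1=-0.6431643, φ2=1.0677209, Δφ=1.7108852, Δλ=-5.6665797 rad; a=sin²(Δφ/2)+cosφ1·cosφ2·sin²(Δλ/2)=0.6053384094; c=2·atan2(√a, √(1-a))=1.783063593; dist=6371·c=11359.898 ≈ 11359.9 km; running total=23544.5 km
Leg 2 bearing: y=sinΔλ·cosφ2=0.27879644, x=cosφ1·sinφ2-sinφ1·cosφ2·cosΔλ=0.93695668; θ=atan2(y, x)=16.5707° ≈ 16.6°
Leg 3: φ1=1.0677209, φ2=0.2405692, Δφ=-0.8271517, Δλ=4.3693393 rad; a=sin²(Δφ/2)+cosφ1·cosφ2·sin²(Δλ/2)=0.4743801907; c=2·atan2(√a, √(1-a))=1.519534260; dist=6371·c=9680.953 ≈ 9681.0 km; running total=33225.5 km
Leg 3 bearing: y=sinΔλ·cosφ2=-0.91461370, x=cosφ1·sinφ2-sinφ1·cosφ2·cosΔλ=0.40106892; θ=atan2(y, x)=-66.3220° <0 so +360° → 293.6780° ≈ 293.7°
Leg 4: φ1=0.2405692, φ2=0.7615081, Δφ=0.5209389, Δλ=-3.1389642 rad; a=sin²(Δφ/2)+cosφ1·cosφ2·sin²(Δλ/2)=0.7692753630; c=2·atan2(√a, √(1-a))=2.139512472; dist=6371·c=13630.834 ≈ 13630.8 km; running total=46856.3 km
Leg 4 bearing: y=sinΔλ·cosφ2=-0.00190247, x=cosφ1·sinφ2-sinφ1·cosφ2·cosΔλ=0.84259094; θ=atan2(y, x)=-0.1294° <0 so +360° → 359.8706° ≈ 359.9°
Leg 5: φ1=0.7615081, φ2=0.3327889, Δφ=-0.4287192, Δλ=2.6575081 rad; a=sin²(Δφ/2)+cosφ1·cosφ2·sin²(Δλ/2)=0.6900354173; c=2·atan2(√a, √(1-a))=1.960669204; dist=6371·c=12491.423 ≈ 12491.4 km; running total=59347.7 km
Leg 5 bearing: y=sinΔλ·cosφ2=0.43986416, x=cosφ1·sinφ2-sinφ1·cosφ2·cosΔλ=0.81367419; θ=atan2(y, x)=28.3952° ≈ 28.4°
Leg 6: φ1=0.3327889, φ2=0.5938500, Δφ=0.2610611, Δλ=-3.3352073 rad; a=sin²(Δφ/2)+cosφ1·cosφ2·sin²(Δλ/2)=0.7929443417; c=2·atan2(√a, √(1-a))=2.196772560; dist=6371·c=13995.638 ≈ 13995.6 km; running total=73343.3 km
Leg 6 bearing: y=sinΔλ·cosφ2=0.15946566, x=cosφ1·sinφ2-sinφ1·cosφ2·cosΔλ=0.79454714; θ=atan2(y, x)=11.3485° ≈ 11.3°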